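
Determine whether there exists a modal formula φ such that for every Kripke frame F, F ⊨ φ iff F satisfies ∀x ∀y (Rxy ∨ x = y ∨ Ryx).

If a class were modally definable it would be closed under disjoint unions (Goldblatt–Thomason).
Take 2 disjoint single-world reflexive frames: each is trivially connected, but their disjoint union has 2 worlds with no edge between distinct components, so it is not connected.
Hence connectedness of R is not modally definable.

No — not modally definable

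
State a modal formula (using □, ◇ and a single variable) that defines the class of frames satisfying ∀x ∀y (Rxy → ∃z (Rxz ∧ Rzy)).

The condition is density. The C4 schema □□q → □q defines it.
Suppose □□q→□q is valid. Take Rxy and set V(q)={w : xR²w}. Then □□q at x, so □q at x, so q at y, i.e. ∃z(Rxz∧Rzy).

□□q → □q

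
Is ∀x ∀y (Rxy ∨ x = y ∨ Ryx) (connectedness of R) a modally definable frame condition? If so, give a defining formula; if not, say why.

Not modally definable

Any modally definable frame class is closed under disjoint unions.
Take 2 disjoint single-world reflexive frames: each is trivially connected, but their disjoint union has 2 worlds with no edge between distinct components, so it is not connected.
So no modal formula (or set of formulas) defines exactly the connected frames.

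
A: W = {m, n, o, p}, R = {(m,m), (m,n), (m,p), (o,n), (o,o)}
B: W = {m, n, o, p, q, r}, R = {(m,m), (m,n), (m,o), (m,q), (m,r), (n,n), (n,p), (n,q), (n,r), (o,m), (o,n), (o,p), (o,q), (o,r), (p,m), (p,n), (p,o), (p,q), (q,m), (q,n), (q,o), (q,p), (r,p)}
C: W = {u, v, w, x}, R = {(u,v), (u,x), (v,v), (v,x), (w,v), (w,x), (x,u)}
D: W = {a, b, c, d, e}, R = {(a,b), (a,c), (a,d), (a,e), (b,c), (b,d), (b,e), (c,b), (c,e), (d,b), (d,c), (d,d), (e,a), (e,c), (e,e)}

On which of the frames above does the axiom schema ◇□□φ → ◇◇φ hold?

B, C, D

The schema corresponds to a generalized confluence (Geach) condition: ∀x ∀y (xRy → ∃w (yR²w ∧ xR²w)).
A: fails — mRn but no w with nR²w and mR²w.
B: ✓.
C: ✓.
D: ✓.
Valid on: B, C, D.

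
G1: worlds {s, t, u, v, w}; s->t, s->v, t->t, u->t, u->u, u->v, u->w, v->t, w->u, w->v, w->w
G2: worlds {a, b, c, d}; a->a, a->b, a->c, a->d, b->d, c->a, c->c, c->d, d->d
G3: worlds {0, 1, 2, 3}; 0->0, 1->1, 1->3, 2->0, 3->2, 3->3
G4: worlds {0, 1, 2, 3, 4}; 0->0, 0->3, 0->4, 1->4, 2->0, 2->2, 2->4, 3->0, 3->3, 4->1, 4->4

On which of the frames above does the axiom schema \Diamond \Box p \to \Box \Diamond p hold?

G2

Frame correspondent (Sahlqvist): \forall x \forall y \forall z (Rxy \wedge Rxz \to \exists w (Ryw \wedge Rzw)) — i.e. convergence.
G1: fails — Ruv and Ruw but v and w have no common successor.
G2: holds.
G3: fails — R32 and R33 but 2 and 3 have no common successor.
G4: fails — R04 and R03 but 4 and 3 have no common successor.
Valid on: G2.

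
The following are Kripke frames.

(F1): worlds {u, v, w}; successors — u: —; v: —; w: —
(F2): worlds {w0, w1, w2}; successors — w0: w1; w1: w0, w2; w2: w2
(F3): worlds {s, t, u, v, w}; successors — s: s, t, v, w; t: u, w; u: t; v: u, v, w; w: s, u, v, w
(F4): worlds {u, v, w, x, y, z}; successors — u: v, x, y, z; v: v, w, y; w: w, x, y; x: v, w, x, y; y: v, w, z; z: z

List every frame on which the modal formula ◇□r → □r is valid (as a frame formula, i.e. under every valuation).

(F1)

The schema corresponds to the Euclidean property: ∀x ∀y ∀z (Rxy ∧ Rxz → Ryz).
(F1): ✓.
(F2): fails — Rw0w1 and Rw0w1 but not Rw1w1.
(F3): fails — Rsv and Rss but not Rvs.
(F4): fails — Ruv and Ruz but not Rvz.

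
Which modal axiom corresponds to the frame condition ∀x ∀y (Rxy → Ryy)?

□(□ψ → ψ)

The condition is shift-reflexivity. The T□ schema □(□ψ → ψ) defines it.
Suppose □(□ψ→ψ) is valid. Take Rxy and set V(ψ)={w : Ryw}. Then at y, □ψ holds; since □(□ψ→ψ) at x, □ψ→ψ at y, so ψ at y, i.e. Ryy.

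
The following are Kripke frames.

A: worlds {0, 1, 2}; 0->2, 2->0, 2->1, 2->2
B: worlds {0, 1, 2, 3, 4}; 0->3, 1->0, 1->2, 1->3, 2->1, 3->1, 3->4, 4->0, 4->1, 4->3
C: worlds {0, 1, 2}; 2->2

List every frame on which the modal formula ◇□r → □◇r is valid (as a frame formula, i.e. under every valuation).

C

Frame correspondent (Sahlqvist): ∀x ∀y ∀z (Rxy ∧ Rxz → ∃w (Ryw ∧ Rzw)) — i.e. convergence.
A: fails — R22 and R21 but 2 and 1 have no common successor.
B: fails — R10 and R12 but 0 and 2 have no common successor.
C: condition met.
Valid on: C.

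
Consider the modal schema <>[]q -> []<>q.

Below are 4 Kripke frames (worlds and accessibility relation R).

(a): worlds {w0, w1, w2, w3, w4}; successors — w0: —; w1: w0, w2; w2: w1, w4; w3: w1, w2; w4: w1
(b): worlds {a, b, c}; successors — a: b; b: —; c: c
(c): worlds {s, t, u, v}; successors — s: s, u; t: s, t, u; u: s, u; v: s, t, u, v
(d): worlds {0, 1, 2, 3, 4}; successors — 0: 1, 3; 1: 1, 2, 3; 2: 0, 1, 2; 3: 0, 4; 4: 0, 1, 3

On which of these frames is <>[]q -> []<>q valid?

The schema corresponds to convergence: forall x forall y forall z (Rxy & Rxz -> exists w (Ryw & Rzw)).
(a): fails — Rw1w2 and Rw1w0 but w2 and w0 have no common successor.
(b): fails — Rab and Rab but b and b have no common successor.
(c): satisfies the condition.
(d): fails — R01 and R03 but 1 and 3 have no common successor.

(c)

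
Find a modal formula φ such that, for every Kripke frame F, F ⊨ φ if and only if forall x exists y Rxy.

The condition is seriality. The D schema □s → ◇s defines it.
Suppose □s→◇s is valid. At any x set V(s)=W. Then □s at x, so ◇s at x, so x has a successor.

□s → ◇s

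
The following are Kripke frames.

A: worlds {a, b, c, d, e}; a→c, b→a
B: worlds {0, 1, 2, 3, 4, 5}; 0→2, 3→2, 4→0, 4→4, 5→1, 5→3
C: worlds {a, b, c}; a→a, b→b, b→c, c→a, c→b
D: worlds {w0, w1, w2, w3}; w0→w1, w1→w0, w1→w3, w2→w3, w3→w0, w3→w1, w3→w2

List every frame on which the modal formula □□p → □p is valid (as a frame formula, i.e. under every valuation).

C

The schema corresponds to density: ∀x ∀y (Rxy → ∃z (Rxz ∧ Rzy)).
A: fails — Rac but no z with Raz and Rzc.
B: fails — R32 but no z with R3z and Rz2.
C: holds.
D: fails — Rw1w3 but no z with Rw1z and Rzw3.
Valid on: C.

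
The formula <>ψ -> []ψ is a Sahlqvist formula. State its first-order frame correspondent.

Suppose ◇ψ→□ψ is valid. Take Rxy, Rxz and set V(ψ)={y}. Then ◇ψ at x, so □ψ at x, so ψ at z, i.e. z=y.
Conversely, on a frame with partial functionality the schema holds at every world under every valuation.
Frame condition: forall x forall y forall z (Rxy & Rxz -> y = z).

Partial functionality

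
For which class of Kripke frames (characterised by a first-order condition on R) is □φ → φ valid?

Suppose □φ→φ is valid. At any x set V(φ)={w : Rxw}. Then □φ holds at x, so φ holds at x, i.e. Rxx.
Conversely, any frame satisfying ∀x Rxx validates the schema.
So the correspondent is reflexivity.

reflexivity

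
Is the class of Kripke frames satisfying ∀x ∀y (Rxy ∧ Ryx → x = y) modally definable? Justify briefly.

Any modally definable frame class is closed under surjective bounded morphisms.
The 8-cycle (worlds s,t,u,v,w,x,y,z with s→t→u→v→w→x→y→z→s) is antisymmetric. Sending even-indexed worlds to s and odd-indexed worlds to t is a surjective bounded morphism onto the two-world frame with s↔t, which is not antisymmetric.
So no modal formula (or set of formulas) defines exactly the antisymmetric frames.

Not modally definable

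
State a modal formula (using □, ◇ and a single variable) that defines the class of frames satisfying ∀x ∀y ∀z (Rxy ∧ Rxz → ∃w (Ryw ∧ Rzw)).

◇□q → □◇q

The condition is convergence. The .2 schema ◇□q → □◇q defines it.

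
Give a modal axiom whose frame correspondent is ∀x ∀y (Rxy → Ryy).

□(□q → q)

The condition is shift-reflexivity. The T□ schema □(□q → q) defines it.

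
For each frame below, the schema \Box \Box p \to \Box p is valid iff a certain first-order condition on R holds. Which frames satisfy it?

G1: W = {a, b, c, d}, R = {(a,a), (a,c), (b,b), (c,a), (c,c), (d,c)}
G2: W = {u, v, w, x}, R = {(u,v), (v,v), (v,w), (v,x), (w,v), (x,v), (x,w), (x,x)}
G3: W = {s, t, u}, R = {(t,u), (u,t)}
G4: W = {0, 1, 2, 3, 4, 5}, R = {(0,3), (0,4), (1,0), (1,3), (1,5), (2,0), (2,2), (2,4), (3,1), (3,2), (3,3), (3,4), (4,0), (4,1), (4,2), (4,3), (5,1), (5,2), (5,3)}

The schema corresponds to density: \forall x \forall y (Rxy \to \exists z (Rxz \wedge Rzy)).
G1: condition met.
G2: condition met.
G3: fails — Rtu but no z with Rtz and Rzu.
G4: fails — R15 but no z with R1z and Rz5.

G1, G2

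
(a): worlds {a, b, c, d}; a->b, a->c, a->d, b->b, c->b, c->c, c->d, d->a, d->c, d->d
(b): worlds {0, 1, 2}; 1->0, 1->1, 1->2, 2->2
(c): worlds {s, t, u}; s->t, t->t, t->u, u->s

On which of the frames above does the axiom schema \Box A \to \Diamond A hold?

(a), (c)

The schema corresponds to seriality: \forall x \exists y Rxy.
(a): ✓.
(b): fails — world 0 has no successor.
(c): ✓.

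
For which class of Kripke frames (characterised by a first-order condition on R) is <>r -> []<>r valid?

the Euclidean property: forall x forall y forall z (Rxy & Rxz -> Ryz)

Suppose ◇r→□◇r is valid. Take Rxy, Rxz and set V(r)={y}. Then ◇r at x, so □◇r at x, so ◇r at z, so some w with Rzw has r; w=y, i.e. Rzy. By symmetry of the argument, Ryz.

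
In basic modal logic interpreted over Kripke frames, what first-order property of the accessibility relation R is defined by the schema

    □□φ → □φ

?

Density

Suppose □□φ→□φ is valid. Take Rxy and set V(φ)={w : xR²w}. Then □□φ at x, so □φ at x, so φ at y, i.e. ∃z(Rxz∧Rzy).
Conversely, any frame satisfying ∀x ∀y (Rxy → ∃z (Rxz ∧ Rzy)) validates the schema.
So the correspondent is density.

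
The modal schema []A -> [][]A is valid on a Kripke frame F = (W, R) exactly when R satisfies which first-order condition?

Transitivity

Suppose □A→□□A is valid. Take Rxy, Ryz and set V(A)={w : Rxw}. Then □A at x, so □□A at x, so □A at y, so A at z, i.e. Rxz.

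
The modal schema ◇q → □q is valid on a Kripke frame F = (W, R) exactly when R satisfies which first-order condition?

Suppose ◇q→□q is valid. Take Rxy, Rxz and set V(q)={y}. Then ◇q at x, so □q at x, so q at z, i.e. z=y.
Conversely, any frame satisfying ∀x ∀y ∀z (Rxy ∧ Rxz → y = z) validates the schema.
Frame condition: ∀x ∀y ∀z (Rxy ∧ Rxz → y = z).

partial functionality: ∀x ∀y ∀z (Rxy ∧ Rxz → y = z)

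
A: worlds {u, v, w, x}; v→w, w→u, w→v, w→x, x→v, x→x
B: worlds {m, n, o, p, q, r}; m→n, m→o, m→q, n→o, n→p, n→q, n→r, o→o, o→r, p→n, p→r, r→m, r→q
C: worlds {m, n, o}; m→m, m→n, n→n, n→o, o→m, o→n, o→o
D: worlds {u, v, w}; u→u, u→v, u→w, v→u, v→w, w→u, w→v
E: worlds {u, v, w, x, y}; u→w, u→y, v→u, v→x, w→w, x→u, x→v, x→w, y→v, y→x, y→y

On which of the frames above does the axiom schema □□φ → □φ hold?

C, D

This is the axiom for density; its first-order frame correspondent is ∀x ∀y (Rxy → ∃z (Rxz ∧ Rzy)).
A: fails — Rwu but no z with Rwz and Rzu.
B: fails — Rpn but no z with Rpz and Rzn.
C: satisfies the condition.
D: satisfies the condition.
E: fails — Rvx but no z with Rvz and Rzx.
Valid on: C, D.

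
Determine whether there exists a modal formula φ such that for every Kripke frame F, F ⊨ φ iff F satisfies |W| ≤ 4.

No

Modal frame validity is preserved under disjoint unions.
Any modal formula valid on each of 5 disjoint one-world frames is valid on their disjoint union (validity is preserved under disjoint unions). Each one-world frame has |W|=1≤4, but the union has |W|=5.
So the class is not modally definable.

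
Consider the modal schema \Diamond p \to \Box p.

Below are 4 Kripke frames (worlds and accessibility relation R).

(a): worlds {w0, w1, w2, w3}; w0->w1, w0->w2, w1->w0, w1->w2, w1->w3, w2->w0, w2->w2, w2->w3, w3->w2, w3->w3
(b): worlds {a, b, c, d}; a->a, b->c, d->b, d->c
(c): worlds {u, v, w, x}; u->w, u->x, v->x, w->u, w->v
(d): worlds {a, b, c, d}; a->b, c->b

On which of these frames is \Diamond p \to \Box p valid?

(d)

This is the axiom for partial functionality; its first-order frame correspondent is \forall x \forall y \forall z (Rxy \wedge Rxz \to y = z).
(a): fails — w0 sees both w1 and w2.
(b): fails — d sees both b and c.
(c): fails — u sees both w and x.
(d): condition met.
Valid on: (d).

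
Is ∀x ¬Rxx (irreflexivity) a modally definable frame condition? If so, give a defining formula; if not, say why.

If a class were modally definable it would be closed under surjective bounded morphisms (Goldblatt–Thomason).
The 4-cycle (worlds a,b,c,d with a→b→c→d→a) is irreflexive, and the map sending every world to a single reflexive point • is a surjective bounded morphism (forth: every edge maps to (•,•); back: every world has a successor). So any modal formula valid on the 4-cycle is also valid on the reflexive point, which is not irreflexive.
So the class is not modally definable.

Not definable by any modal formula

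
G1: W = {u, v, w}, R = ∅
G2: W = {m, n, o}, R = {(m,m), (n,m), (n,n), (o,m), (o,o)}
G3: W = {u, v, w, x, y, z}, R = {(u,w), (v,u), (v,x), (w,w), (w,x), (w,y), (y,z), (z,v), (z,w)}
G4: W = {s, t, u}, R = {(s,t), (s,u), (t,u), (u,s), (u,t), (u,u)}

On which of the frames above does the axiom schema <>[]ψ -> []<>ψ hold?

G1, G2, G4

This is the axiom for convergence; its first-order frame correspondent is forall x forall y forall z (Rxy & Rxz -> exists w (Ryw & Rzw)).
G1: ✓.
G2: ✓.
G3: fails — Rvu and Rvx but u and x have no common successor.
G4: ✓.
Valid on: G1, G2, G4.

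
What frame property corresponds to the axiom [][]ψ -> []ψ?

This is the C4 axiom.
Its frame correspondent is density — forall x forall y (Rxy -> exists z (Rxz & Rzy)).

density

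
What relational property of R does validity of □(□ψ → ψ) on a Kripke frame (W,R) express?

shift-reflexivity

Suppose □(□ψ→ψ) is valid. Take Rxy and set V(ψ)={w : Ryw}. Then at y, □ψ holds; since □(□ψ→ψ) at x, □ψ→ψ at y, so ψ at y, i.e. Ryy.
Conversely, on a frame with shift-reflexivity the schema holds at every world under every valuation.
So the correspondent is shift-reflexivity.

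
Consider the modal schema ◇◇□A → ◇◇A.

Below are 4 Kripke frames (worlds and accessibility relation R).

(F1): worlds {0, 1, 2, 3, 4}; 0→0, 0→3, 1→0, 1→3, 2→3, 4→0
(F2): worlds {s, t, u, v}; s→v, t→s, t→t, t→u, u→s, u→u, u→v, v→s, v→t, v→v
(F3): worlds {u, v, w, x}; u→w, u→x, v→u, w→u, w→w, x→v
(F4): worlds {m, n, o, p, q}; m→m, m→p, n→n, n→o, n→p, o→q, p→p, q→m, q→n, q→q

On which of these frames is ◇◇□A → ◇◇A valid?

The schema corresponds to a generalized confluence (Geach) condition: ∀x ∀y (xR²y → ∃w (yRw ∧ xR²w)).
(F1): fails — 0R²3 but no w with 3Rw and 0R²w.
(F2): satisfies the condition.
(F3): fails — vR²x but no t with xRt and vR²t.
(F4): satisfies the condition.

(F2), (F4)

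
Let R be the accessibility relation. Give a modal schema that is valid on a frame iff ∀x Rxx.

□p → p

The condition is reflexivity. The T schema □p → p defines it.
Suppose □p→p is valid. At any x set V(p)={w : Rxw}. Then □p holds at x, so p holds at x, i.e. Rxx.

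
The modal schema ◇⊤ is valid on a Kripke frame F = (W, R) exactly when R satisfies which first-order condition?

seriality

◇⊤ holds at w iff w has a successor, so frame-validity of ◇⊤ is exactly seriality. Equivalently via □p → ◇p:
Suppose □p→◇p is valid. At any x set V(p)=W. Then □p at x, so ◇p at x, so x has a successor.
The converse is a direct semantic check.
Frame condition: ∀x ∃y Rxy.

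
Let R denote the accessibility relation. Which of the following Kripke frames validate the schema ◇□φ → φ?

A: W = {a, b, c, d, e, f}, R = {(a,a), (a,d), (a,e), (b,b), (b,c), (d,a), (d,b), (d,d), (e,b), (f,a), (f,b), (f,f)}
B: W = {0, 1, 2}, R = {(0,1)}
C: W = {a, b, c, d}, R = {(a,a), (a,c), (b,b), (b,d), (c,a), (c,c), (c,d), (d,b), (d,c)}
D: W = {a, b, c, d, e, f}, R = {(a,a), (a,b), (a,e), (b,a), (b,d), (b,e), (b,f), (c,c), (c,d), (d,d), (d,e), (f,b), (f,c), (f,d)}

C

The schema corresponds to symmetry: ∀x ∀y (Rxy → Ryx).
A: fails — Rbc but not Rcb.
B: fails — R01 but not R10.
C: ✓.
D: fails — Rcd but not Rdc.
Valid on: C.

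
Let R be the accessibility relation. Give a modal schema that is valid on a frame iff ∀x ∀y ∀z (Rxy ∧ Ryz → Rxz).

□r → □□r

This is transitivity; the standard corresponding axiom is 4: □r → □□r.
Suppose □r→□□r is valid. Take Rxy, Ryz and set V(r)={w : Rxw}. Then □r at x, so □□r at x, so □r at y, so r at z, i.e. Rxz.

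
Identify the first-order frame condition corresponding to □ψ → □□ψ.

transitivity: ∀x ∀y ∀z (Rxy ∧ Ryz → Rxz)

Suppose □ψ→□□ψ is valid. Take Rxy, Ryz and set V(ψ)={w : Rxw}. Then □ψ at x, so □□ψ at x, so □ψ at y, so ψ at z, i.e. Rxz.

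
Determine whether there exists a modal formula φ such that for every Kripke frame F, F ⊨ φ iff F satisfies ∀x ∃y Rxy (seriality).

Definable; □q → ◇q defines it

The condition is seriality. A defining modal formula is □q → ◇q.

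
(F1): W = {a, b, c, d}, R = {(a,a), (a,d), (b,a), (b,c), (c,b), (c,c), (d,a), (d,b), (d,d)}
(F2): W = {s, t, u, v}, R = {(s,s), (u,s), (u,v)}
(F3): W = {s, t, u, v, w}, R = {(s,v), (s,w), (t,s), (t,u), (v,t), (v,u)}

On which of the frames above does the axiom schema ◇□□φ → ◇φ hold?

(F1)

Frame correspondent (Sahlqvist): ∀x ∀y (xRy → ∃w (yR²w ∧ xRw)) — i.e. a generalized confluence (Geach) condition.
(F1): condition met.
(F2): fails — uRv but no w with vR²w and uRw.
(F3): fails — sRv but no w* with vR²w* and sRw*.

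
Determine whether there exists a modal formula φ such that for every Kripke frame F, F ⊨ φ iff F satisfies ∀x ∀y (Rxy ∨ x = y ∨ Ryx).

No — not modally definable

If a class were modally definable it would be closed under disjoint unions (Goldblatt–Thomason).
Take 4 disjoint single-world reflexive frames: each is trivially connected, but their disjoint union has 4 worlds with no edge between distinct components, so it is not connected.
So the class is not modally definable.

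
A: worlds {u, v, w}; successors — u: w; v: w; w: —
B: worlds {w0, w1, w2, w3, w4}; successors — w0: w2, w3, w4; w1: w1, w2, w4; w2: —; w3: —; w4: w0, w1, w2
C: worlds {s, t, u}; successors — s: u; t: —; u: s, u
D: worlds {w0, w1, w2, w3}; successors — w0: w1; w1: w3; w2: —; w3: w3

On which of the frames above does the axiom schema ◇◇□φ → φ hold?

This is the axiom for a generalized confluence (Geach) condition; its first-order frame correspondent is ∀x ∀y (xR²y → ∃w (yRw ∧ x = w)).
A: ✓.
B: fails — w0R²w0 but no w with w0Rw and w0=w.
C: fails — sR²s but no w with sRw and s=w.
D: fails — w0R²w3 but no w with w3Rw and w0=w.

A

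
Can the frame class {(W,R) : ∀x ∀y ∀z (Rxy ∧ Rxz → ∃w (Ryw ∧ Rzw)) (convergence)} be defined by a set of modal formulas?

Yes: it is convergence, defined by the .2 schema ◇□q → □◇q.
Suppose ◇□q→□◇q is valid. Take Rxy, Rxz and set V(q)={w : Ryw}. Then □q at y so ◇□q at x, so □◇q at x, so ◇q at z, giving w with Rzw and Ryw.

Definable; ◇□q → □◇q defines it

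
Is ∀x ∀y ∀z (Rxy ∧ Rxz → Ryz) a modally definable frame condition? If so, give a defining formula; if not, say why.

The condition is the Euclidean property. A defining modal formula is ◇p → □◇p.
Suppose ◇p→□◇p is valid. Take Rxy, Rxz and set V(p)={y}. Then ◇p at x, so □◇p at x, so ◇p at z, so some w with Rzw has p; w=y, i.e. Rzy. By symmetry of the argument, Ryz.

Yes, by ◇p → □◇p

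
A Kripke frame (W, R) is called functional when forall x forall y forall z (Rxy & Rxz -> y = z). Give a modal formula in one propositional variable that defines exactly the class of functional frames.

◇q → □q

This is partial functionality; the standard corresponding axiom is CD: ◇q → □q.
Suppose ◇q→□q is valid. Take Rxy, Rxz and set V(q)={y}. Then ◇q at x, so □q at x, so q at z, i.e. z=y.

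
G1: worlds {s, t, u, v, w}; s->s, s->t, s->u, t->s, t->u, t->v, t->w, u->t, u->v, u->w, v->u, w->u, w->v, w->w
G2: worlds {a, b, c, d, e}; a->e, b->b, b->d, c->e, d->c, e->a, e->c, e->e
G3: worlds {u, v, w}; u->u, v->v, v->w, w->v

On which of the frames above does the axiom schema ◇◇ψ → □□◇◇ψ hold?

This is the axiom for a generalized confluence (Geach) condition; its first-order frame correspondent is ∀x ∀y ∀z ((xR²y ∧ xR²z) → ∃w (y = w ∧ zR²w)).
G1: fails — sR²s, sR²v but no w* with s=w* and vR²w*.
G2: fails — bR²b, bR²c but no w with b=w and cR²w.
G3: ✓.

G3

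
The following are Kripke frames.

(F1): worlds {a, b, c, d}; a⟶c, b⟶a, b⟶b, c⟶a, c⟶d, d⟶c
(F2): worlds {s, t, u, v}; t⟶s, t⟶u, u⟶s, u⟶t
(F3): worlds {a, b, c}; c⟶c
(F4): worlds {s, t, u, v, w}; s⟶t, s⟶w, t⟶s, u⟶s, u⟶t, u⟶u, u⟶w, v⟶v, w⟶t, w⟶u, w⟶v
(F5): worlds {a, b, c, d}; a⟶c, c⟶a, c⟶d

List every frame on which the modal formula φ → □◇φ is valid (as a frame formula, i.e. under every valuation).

(F3)

This is the axiom for symmetry; its first-order frame correspondent is ∀x ∀y (Rxy → Ryx).
(F1): fails — Rba but not Rab.
(F2): fails — Rus but not Rsu.
(F3): satisfies the condition.
(F4): fails — Rwt but not Rtw.
(F5): fails — Rcd but not Rdc.
Valid on: (F3).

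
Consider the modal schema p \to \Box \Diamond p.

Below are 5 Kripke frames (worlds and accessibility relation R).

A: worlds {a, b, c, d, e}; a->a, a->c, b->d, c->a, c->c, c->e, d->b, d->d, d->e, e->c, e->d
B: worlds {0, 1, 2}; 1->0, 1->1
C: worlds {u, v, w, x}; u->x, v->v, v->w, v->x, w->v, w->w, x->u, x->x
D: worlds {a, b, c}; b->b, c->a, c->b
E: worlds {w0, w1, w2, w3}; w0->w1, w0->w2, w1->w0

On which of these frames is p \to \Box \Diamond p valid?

A

Frame correspondent (Sahlqvist): \forall x \forall y (Rxy \to Ryx) — i.e. symmetry.
A: condition met.
B: fails — R10 but not R01.
C: fails — Rvx but not Rxv.
D: fails — Rca but not Rac.
E: fails — Rw0w2 but not Rw2w0.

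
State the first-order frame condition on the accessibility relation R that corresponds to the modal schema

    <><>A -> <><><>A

forall x forall y (x R^2 y -> exists w (y = w & x R^3 w))

This is a Sahlqvist (Geach-type) schema ◇^2□^0A → □^0◇^3A.
First-order correspondent: forall x forall y (x R^2 y -> exists w (y = w & x R^3 w)).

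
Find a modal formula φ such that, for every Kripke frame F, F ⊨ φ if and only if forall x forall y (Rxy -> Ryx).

s → □◇s

The condition is symmetry. The B schema s → □◇s defines it.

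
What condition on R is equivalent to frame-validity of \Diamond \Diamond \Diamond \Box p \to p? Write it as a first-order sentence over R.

\forall x \forall y (x R^3 y \to \exists w (yRw \wedge x = w))

This is a Sahlqvist (Geach-type) schema ◇^3□^1p → □^0◇^0p.
Minimal-valuation argument: fix x; take any y with xR^3y and any z with xR^0z. Set V(p) to the set of worlds R-reachable from y in exactly 1 step. Then □^1p holds at y, so the antecedent holds at x; validity forces ◇^0p at z, giving a w with zR^0w and yR^1w.
First-order correspondent: \forall x \forall y (x R^3 y \to \exists w (yRw \wedge x = w)).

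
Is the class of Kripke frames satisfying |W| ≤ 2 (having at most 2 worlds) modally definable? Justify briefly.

No

If a class were modally definable it would be closed under disjoint unions (Goldblatt–Thomason).
Any modal formula valid on each of 3 disjoint one-world frames is valid on their disjoint union (validity is preserved under disjoint unions). Each one-world frame has |W|=1≤2, but the union has |W|=3.
So the class is not modally definable.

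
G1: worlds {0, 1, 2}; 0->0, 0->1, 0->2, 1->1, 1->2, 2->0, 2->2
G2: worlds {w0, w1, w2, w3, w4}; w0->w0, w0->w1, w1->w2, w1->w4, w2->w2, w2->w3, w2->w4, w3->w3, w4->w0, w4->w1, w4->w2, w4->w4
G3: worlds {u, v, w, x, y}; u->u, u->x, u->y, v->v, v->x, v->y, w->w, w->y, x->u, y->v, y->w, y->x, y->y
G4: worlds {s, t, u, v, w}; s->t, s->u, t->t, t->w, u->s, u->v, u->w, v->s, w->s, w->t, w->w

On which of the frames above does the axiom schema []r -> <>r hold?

G1, G2, G3, G4

This is the axiom for seriality; its first-order frame correspondent is forall x exists y Rxy.
G1: ✓.
G2: ✓.
G3: ✓.
G4: ✓.
Valid on: G1, G2, G3, G4.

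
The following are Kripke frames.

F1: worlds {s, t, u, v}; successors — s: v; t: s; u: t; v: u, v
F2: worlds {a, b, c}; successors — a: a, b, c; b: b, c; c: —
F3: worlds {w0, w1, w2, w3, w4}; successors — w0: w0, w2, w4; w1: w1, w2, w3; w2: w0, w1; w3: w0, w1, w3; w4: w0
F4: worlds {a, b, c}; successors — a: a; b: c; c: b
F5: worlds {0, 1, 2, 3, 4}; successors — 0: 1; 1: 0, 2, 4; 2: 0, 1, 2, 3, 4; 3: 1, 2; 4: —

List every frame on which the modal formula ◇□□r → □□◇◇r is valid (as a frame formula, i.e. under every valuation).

F3

The schema corresponds to a generalized confluence (Geach) condition: ∀x ∀y ∀z ((xRy ∧ xR²z) → ∃w (yR²w ∧ zR²w)).
F1: fails — sRv, sR²u but no w with vR²w and uR²w.
F2: fails — aRa, aR²c but no w with aR²w and cR²w.
F3: satisfies the condition.
F4: fails — bRc, bR²b but no w with cR²w and bR²w.
F5: fails — 0R1, 0R²4 but no w with 1R²w and 4R²w.
Valid on: F3.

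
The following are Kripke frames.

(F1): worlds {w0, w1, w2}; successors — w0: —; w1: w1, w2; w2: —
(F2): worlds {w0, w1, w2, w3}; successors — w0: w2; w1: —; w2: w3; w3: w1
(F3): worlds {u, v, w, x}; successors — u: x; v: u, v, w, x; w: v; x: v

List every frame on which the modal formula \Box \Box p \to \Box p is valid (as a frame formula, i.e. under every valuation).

Frame correspondent (Sahlqvist): \forall x \forall y (Rxy \to \exists z (Rxz \wedge Rzy)) — i.e. density.
(F1): condition met.
(F2): fails — Rw0w2 but no z with Rw0z and Rzw2.
(F3): fails — Rux but no z with Ruz and Rzx.
Valid on: (F1).

(F1)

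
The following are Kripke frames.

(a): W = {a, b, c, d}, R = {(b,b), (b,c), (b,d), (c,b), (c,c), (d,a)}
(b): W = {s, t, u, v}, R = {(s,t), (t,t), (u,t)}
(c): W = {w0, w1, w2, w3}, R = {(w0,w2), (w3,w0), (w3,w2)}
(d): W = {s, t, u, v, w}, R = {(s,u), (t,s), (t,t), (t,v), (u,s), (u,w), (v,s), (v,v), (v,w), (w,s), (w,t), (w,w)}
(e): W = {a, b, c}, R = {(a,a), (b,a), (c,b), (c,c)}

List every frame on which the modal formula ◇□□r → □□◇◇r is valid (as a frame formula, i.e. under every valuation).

The schema corresponds to a generalized confluence (Geach) condition: ∀x ∀y ∀z ((xRy ∧ xR²z) → ∃w (yR²w ∧ zR²w)).
(a): fails — bRb, bR²a but no w with bR²w and aR²w.
(b): condition met.
(c): fails — w3Rw0, w3R²w2 but no w with w0R²w and w2R²w.
(d): condition met.
(e): condition met.
Valid on: (b), (d), (e).

(b), (d), (e)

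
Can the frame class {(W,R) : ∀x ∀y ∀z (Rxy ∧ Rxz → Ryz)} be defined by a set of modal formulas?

Yes, by ◇p → □◇p

Yes: it is the Euclidean property, defined by the 5 schema ◇p → □◇p.
Suppose ◇p→□◇p is valid. Take Rxy, Rxz and set V(p)={y}. Then ◇p at x, so □◇p at x, so ◇p at z, so some w with Rzw has p; w=y, i.e. Rzy. By symmetry of the argument, Ryz.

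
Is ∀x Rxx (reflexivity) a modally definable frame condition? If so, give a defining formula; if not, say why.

This is a Sahlqvist condition; the T axiom □r → r defines it.
Suppose □r→r is valid. At any x set V(r)={w : Rxw}. Then □r holds at x, so r holds at x, i.e. Rxx.

Definable; □r → r defines it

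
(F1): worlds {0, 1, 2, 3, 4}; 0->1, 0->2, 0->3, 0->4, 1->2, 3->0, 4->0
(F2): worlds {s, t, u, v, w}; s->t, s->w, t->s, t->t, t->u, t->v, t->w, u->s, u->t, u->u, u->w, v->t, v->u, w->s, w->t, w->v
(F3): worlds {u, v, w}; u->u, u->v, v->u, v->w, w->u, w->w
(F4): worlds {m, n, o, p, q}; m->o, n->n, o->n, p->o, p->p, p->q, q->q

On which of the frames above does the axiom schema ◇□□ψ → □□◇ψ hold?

(F2), (F3)

The schema corresponds to a generalized confluence (Geach) condition: ∀x ∀y ∀z ((xRy ∧ xR²z) → ∃w (yR²w ∧ zRw)).
(F1): fails — 0R1, 0R²0 but no w with 1R²w and 0Rw.
(F2): holds.
(F3): holds.
(F4): fails — pRo, pR²p but no w with oR²w and pRw.
Valid on: (F2), (F3).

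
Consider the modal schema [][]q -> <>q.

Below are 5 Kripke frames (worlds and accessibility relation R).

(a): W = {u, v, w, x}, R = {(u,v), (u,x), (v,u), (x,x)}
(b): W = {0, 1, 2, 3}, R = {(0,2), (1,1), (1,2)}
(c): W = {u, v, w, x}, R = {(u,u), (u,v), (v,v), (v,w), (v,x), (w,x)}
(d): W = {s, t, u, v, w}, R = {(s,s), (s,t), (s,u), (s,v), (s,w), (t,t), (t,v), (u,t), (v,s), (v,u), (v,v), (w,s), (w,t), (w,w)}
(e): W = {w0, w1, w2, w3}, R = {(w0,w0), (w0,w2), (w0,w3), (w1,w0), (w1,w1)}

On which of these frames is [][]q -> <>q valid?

The schema corresponds to a generalized confluence (Geach) condition: forall x exists w (x R^2 w & xRw).
(a): fails — at v but no t with vR²t and vRt.
(b): fails — at 0 but no w with 0R²w and 0Rw.
(c): fails — at w but no t with wR²t and wRt.
(d): ✓.
(e): fails — at w2 but no w with w2R²w and w2Rw.
Valid on: (d).

(d)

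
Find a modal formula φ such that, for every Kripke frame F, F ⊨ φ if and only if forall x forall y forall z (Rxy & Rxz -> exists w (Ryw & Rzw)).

◇□r → □◇r

This is convergence; the standard corresponding axiom is .2: ◇□r → □◇r.
Suppose ◇□r→□◇r is valid. Take Rxy, Rxz and set V(r)={w : Ryw}. Then □r at y so ◇□r at x, so □◇r at x, so ◇r at z, giving w with Rzw and Ryw.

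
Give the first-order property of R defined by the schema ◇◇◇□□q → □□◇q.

This is a Sahlqvist (Geach-type) schema ◇^3□^2q → □^2◇^1q.
First-order correspondent: ∀x ∀y ∀z ((xR³y ∧ xR²z) → ∃w (yR²w ∧ zRw)).

∀x ∀y ∀z ((xR³y ∧ xR²z) → ∃w (yR²w ∧ zRw))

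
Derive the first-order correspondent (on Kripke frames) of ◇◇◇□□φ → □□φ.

This is a Sahlqvist (Geach-type) schema ◇^3□^2φ → □^2◇^0φ.
Minimal-valuation argument: fix x; take any y with xR^3y and any z with xR^2z. Set V(φ) to the set of worlds R-reachable from y in exactly 2 steps. Then □^2φ holds at y, so the antecedent holds at x; validity forces ◇^0φ at z, giving a w with zR^0w and yR^2w.
First-order correspondent: ∀x ∀y ∀z ((xR³y ∧ xR²z) → ∃w (yR²w ∧ z = w)).

∀x ∀y ∀z ((xR³y ∧ xR²z) → ∃w (yR²w ∧ z = w))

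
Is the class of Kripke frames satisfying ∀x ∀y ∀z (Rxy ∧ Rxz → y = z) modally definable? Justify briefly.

Yes, by ◇q → □q

Yes: it is partial functionality, defined by the CD schema ◇q → □q.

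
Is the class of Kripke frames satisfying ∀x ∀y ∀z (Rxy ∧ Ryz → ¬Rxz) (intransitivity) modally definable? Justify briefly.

If a class were modally definable it would be closed under surjective bounded morphisms (Goldblatt–Thomason).
The 7-cycle (worlds s,t,u,v,w,x,y with s→t→u→v→w→x→y→s) is intransitive. Mapping every world to a single reflexive point • is a surjective bounded morphism; the reflexive point is not intransitive (R••∧R•• but R••).
Hence intransitivity is not modally definable.

No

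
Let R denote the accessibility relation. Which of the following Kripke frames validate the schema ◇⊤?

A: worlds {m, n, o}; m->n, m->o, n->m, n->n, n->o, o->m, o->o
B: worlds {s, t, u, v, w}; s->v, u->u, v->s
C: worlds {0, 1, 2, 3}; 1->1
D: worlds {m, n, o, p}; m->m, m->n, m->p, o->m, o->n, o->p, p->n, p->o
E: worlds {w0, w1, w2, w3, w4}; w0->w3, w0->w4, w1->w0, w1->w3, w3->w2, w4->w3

A

Frame correspondent (Sahlqvist): ∀x ∃y Rxy — i.e. seriality.
A: ✓.
B: fails — world t has no successor.
C: fails — world 0 has no successor.
D: fails — world n has no successor.
E: fails — world w2 has no successor.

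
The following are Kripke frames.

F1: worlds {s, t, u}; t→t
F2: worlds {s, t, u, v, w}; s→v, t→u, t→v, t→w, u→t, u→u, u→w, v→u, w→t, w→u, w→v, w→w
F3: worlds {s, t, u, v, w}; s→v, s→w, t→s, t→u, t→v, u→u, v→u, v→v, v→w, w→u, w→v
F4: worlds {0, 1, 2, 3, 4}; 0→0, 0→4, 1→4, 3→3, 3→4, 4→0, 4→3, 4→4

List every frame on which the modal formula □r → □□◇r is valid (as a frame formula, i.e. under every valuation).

F1, F4

This is the axiom for a generalized confluence (Geach) condition; its first-order frame correspondent is ∀x ∀z (xR²z → ∃w (xRw ∧ zRw)).
F1: ✓.
F2: fails — sR²u but no w* with sRw* and uRw*.
F3: fails — sR²u but no w* with sRw* and uRw*.
F4: ✓.
Valid on: F1, F4.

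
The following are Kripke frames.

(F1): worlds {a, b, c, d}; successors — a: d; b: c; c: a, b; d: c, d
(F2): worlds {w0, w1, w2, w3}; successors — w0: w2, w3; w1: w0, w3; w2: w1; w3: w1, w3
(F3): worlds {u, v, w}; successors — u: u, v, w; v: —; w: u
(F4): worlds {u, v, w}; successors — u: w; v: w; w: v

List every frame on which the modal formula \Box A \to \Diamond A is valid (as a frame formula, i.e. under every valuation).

This is the axiom for seriality; its first-order frame correspondent is \forall x \exists y Rxy.
(F1): satisfies the condition.
(F2): satisfies the condition.
(F3): fails — world v has no successor.
(F4): satisfies the condition.
Valid on: (F1), (F2), (F4).

(F1), (F2), (F4)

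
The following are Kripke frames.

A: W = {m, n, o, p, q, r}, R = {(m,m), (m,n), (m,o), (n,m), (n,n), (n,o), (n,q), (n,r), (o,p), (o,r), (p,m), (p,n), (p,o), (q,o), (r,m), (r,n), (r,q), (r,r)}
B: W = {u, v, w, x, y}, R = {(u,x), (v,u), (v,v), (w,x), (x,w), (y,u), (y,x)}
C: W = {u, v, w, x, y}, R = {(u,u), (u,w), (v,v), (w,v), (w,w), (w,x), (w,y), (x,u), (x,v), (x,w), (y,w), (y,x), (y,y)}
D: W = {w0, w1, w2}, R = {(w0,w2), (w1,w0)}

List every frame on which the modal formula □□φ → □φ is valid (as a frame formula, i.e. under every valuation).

C

The schema corresponds to density: ∀x ∀y (Rxy → ∃z (Rxz ∧ Rzy)).
A: fails — Rop but no z with Roz and Rzp.
B: fails — Rxw but no z with Rxz and Rzw.
C: condition met.
D: fails — Rw0w2 but no z with Rw0z and Rzw2.
Valid on: C.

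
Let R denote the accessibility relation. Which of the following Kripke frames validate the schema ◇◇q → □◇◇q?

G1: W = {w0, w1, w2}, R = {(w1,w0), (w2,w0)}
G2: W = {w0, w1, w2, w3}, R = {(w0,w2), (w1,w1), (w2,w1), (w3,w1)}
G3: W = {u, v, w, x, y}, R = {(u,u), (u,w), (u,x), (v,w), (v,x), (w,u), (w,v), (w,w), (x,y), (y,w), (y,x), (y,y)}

G1, G2

Frame correspondent (Sahlqvist): ∀x ∀y ∀z ((xR²y ∧ xRz) → ∃w (y = w ∧ zR²w)) — i.e. a generalized confluence (Geach) condition.
G1: satisfies the condition.
G2: satisfies the condition.
G3: fails — uR²u, uRx but no t with u=t and xR²t.
Valid on: G1, G2.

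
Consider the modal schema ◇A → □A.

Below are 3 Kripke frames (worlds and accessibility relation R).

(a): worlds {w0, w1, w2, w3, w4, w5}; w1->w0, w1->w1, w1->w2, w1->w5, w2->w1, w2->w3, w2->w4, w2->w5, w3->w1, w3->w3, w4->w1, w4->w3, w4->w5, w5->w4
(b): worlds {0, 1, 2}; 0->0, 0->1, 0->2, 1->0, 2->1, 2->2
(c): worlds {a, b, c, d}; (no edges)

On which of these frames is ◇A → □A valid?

(c)

Frame correspondent (Sahlqvist): ∀x ∀y ∀z (Rxy ∧ Rxz → y = z) — i.e. partial functionality.
(a): fails — w1 sees both w0 and w1.
(b): fails — 0 sees both 0 and 1.
(c): holds.
Valid on: (c).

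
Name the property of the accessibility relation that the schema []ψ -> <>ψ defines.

Suppose □ψ→◇ψ is valid. At any x set V(ψ)=W. Then □ψ at x, so ◇ψ at x, so x has a successor.

seriality: forall x exists y Rxy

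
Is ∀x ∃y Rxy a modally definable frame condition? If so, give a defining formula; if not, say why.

Yes, by □r → ◇r

Yes: it is seriality, defined by the D schema □r → ◇r.
Suppose □r→◇r is valid. At any x set V(r)=W. Then □r at x, so ◇r at x, so x has a successor.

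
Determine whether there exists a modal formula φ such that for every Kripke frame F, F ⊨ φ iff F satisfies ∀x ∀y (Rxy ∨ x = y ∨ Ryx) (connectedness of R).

No — not modally definable

Modal frame validity is preserved under disjoint unions.
Take 4 disjoint single-world reflexive frames: each is trivially connected, but their disjoint union has 4 worlds with no edge between distinct components, so it is not connected.
So the class is not modally definable.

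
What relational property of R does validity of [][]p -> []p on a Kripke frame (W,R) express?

This schema is the C4 axiom.
Its frame correspondent is density — forall x forall y (Rxy -> exists z (Rxz & Rzy)).

density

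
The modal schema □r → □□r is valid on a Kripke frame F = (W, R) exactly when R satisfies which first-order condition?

Suppose □r→□□r is valid. Take Rxy, Ryz and set V(r)={w : Rxw}. Then □r at x, so □□r at x, so □r at y, so r at z, i.e. Rxz.
Conversely, any frame satisfying ∀x ∀y ∀z (Rxy ∧ Ryz → Rxz) validates the schema.
Frame condition: ∀x ∀y ∀z (Rxy ∧ Ryz → Rxz).

Transitivity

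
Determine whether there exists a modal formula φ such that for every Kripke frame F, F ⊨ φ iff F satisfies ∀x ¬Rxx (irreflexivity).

Not definable by any modal formula

Any modally definable frame class is closed under surjective bounded morphisms.
The 4-cycle (worlds 0,1,2,3 with 0→1→2→3→0) is irreflexive, and the map sending every world to a single reflexive point • is a surjective bounded morphism (forth: every edge maps to (•,•); back: every world has a successor). So any modal formula valid on the 4-cycle is also valid on the reflexive point, which is not irreflexive.
Hence irreflexivity is not modally definable.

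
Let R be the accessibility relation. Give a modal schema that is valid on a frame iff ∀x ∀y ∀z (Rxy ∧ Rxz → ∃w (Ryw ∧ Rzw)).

A defining formula is ◇□r → □◇r (the .2 axiom).
Suppose ◇□r→□◇r is valid. Take Rxy, Rxz and set V(r)={w : Ryw}. Then □r at y so ◇□r at x, so □◇r at x, so ◇r at z, giving w with Rzw and Ryw.

◇□r → □◇r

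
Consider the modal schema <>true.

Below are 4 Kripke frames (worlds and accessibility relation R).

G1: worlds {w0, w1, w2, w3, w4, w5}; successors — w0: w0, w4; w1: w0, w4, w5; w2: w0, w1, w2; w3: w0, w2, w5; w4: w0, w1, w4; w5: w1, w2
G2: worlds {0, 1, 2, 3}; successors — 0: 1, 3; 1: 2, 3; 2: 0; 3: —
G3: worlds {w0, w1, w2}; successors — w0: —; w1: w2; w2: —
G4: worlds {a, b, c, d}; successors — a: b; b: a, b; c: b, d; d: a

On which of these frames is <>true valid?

This is the axiom for seriality; its first-order frame correspondent is forall x exists y Rxy.
G1: condition met.
G2: fails — world 3 has no successor.
G3: fails — world w0 has no successor.
G4: condition met.

G1, G4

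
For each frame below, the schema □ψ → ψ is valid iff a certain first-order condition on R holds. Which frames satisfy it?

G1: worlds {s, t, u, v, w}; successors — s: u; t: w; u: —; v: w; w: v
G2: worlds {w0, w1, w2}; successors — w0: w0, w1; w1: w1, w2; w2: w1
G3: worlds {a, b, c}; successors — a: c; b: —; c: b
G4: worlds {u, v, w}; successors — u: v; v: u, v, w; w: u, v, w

none

The schema corresponds to reflexivity: ∀x Rxx.
G1: fails — world s does not see itself.
G2: fails — world w2 does not see itself.
G3: fails — world a does not see itself.
G4: fails — world u does not see itself.
Valid on no frame.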